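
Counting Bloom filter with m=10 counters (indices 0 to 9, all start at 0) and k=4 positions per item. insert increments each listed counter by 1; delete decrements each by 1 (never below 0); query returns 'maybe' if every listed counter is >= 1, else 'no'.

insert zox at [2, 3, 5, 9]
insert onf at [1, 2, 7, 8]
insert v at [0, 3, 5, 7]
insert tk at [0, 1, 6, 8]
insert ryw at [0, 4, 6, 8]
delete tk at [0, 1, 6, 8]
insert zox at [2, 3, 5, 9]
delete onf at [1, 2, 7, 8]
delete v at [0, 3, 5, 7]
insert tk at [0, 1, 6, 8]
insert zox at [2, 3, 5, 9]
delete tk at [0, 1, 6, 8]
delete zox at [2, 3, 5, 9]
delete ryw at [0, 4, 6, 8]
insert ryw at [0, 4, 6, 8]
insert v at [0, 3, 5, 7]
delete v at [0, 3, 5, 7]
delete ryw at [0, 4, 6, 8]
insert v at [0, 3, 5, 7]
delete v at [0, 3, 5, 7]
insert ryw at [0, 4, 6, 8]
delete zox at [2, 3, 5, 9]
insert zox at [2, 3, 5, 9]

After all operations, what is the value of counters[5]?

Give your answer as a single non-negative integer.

Step 1: insert zox at [2, 3, 5, 9] -> counters=[0,0,1,1,0,1,0,0,0,1]
Step 2: insert onf at [1, 2, 7, 8] -> counters=[0,1,2,1,0,1,0,1,1,1]
Step 3: insert v at [0, 3, 5, 7] -> counters=[1,1,2,2,0,2,0,2,1,1]
Step 4: insert tk at [0, 1, 6, 8] -> counters=[2,2,2,2,0,2,1,2,2,1]
Step 5: insert ryw at [0, 4, 6, 8] -> counters=[3,2,2,2,1,2,2,2,3,1]
Step 6: delete tk at [0, 1, 6, 8] -> counters=[2,1,2,2,1,2,1,2,2,1]
Step 7: insert zox at [2, 3, 5, 9] -> counters=[2,1,3,3,1,3,1,2,2,2]
Step 8: delete onf at [1, 2, 7, 8] -> counters=[2,0,2,3,1,3,1,1,1,2]
Step 9: delete v at [0, 3, 5, 7] -> counters=[1,0,2,2,1,2,1,0,1,2]
Step 10: insert tk at [0, 1, 6, 8] -> counters=[2,1,2,2,1,2,2,0,2,2]
Step 11: insert zox at [2, 3, 5, 9] -> counters=[2,1,3,3,1,3,2,0,2,3]
Step 12: delete tk at [0, 1, 6, 8] -> counters=[1,0,3,3,1,3,1,0,1,3]
Step 13: delete zox at [2, 3, 5, 9] -> counters=[1,0,2,2,1,2,1,0,1,2]
Step 14: delete ryw at [0, 4, 6, 8] -> counters=[0,0,2,2,0,2,0,0,0,2]
Step 15: insert ryw at [0, 4, 6, 8] -> counters=[1,0,2,2,1,2,1,0,1,2]
Step 16: insert v at [0, 3, 5, 7] -> counters=[2,0,2,3,1,3,1,1,1,2]
Step 17: delete v at [0, 3, 5, 7] -> counters=[1,0,2,2,1,2,1,0,1,2]
Step 18: delete ryw at [0, 4, 6, 8] -> counters=[0,0,2,2,0,2,0,0,0,2]
Step 19: insert v at [0, 3, 5, 7] -> counters=[1,0,2,3,0,3,0,1,0,2]
Step 20: delete v at [0, 3, 5, 7] -> counters=[0,0,2,2,0,2,0,0,0,2]
Step 21: insert ryw at [0, 4, 6, 8] -> counters=[1,0,2,2,1,2,1,0,1,2]
Step 22: delete zox at [2, 3, 5, 9] -> counters=[1,0,1,1,1,1,1,0,1,1]
Step 23: insert zox at [2, 3, 5, 9] -> counters=[1,0,2,2,1,2,1,0,1,2]
Final counters=[1,0,2,2,1,2,1,0,1,2] -> counters[5]=2

Answer: 2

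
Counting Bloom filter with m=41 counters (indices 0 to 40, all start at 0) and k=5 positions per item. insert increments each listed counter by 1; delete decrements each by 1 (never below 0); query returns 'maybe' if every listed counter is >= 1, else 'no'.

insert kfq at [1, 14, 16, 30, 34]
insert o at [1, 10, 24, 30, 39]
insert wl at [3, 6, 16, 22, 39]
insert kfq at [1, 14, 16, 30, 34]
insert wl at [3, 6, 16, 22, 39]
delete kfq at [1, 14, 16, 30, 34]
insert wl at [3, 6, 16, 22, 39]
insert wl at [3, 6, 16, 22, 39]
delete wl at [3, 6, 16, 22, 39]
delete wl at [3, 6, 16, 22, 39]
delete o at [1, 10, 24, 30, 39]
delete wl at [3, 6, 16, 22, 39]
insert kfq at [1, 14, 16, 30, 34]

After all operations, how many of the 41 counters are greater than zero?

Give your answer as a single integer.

Step 1: insert kfq at [1, 14, 16, 30, 34] -> counters=[0,1,0,0,0,0,0,0,0,0,0,0,0,0,1,0,1,0,0,0,0,0,0,0,0,0,0,0,0,0,1,0,0,0,1,0,0,0,0,0,0]
Step 2: insert o at [1, 10, 24, 30, 39] -> counters=[0,2,0,0,0,0,0,0,0,0,1,0,0,0,1,0,1,0,0,0,0,0,0,0,1,0,0,0,0,0,2,0,0,0,1,0,0,0,0,1,0]
Step 3: insert wl at [3, 6, 16, 22, 39] -> counters=[0,2,0,1,0,0,1,0,0,0,1,0,0,0,1,0,2,0,0,0,0,0,1,0,1,0,0,0,0,0,2,0,0,0,1,0,0,0,0,2,0]
Step 4: insert kfq at [1, 14, 16, 30, 34] -> counters=[0,3,0,1,0,0,1,0,0,0,1,0,0,0,2,0,3,0,0,0,0,0,1,0,1,0,0,0,0,0,3,0,0,0,2,0,0,0,0,2,0]
Step 5: insert wl at [3, 6, 16, 22, 39] -> counters=[0,3,0,2,0,0,2,0,0,0,1,0,0,0,2,0,4,0,0,0,0,0,2,0,1,0,0,0,0,0,3,0,0,0,2,0,0,0,0,3,0]
Step 6: delete kfq at [1, 14, 16, 30, 34] -> counters=[0,2,0,2,0,0,2,0,0,0,1,0,0,0,1,0,3,0,0,0,0,0,2,0,1,0,0,0,0,0,2,0,0,0,1,0,0,0,0,3,0]
Step 7: insert wl at [3, 6, 16, 22, 39] -> counters=[0,2,0,3,0,0,3,0,0,0,1,0,0,0,1,0,4,0,0,0,0,0,3,0,1,0,0,0,0,0,2,0,0,0,1,0,0,0,0,4,0]
Step 8: insert wl at [3, 6, 16, 22, 39] -> counters=[0,2,0,4,0,0,4,0,0,0,1,0,0,0,1,0,5,0,0,0,0,0,4,0,1,0,0,0,0,0,2,0,0,0,1,0,0,0,0,5,0]
Step 9: delete wl at [3, 6, 16, 22, 39] -> counters=[0,2,0,3,0,0,3,0,0,0,1,0,0,0,1,0,4,0,0,0,0,0,3,0,1,0,0,0,0,0,2,0,0,0,1,0,0,0,0,4,0]
Step 10: delete wl at [3, 6, 16, 22, 39] -> counters=[0,2,0,2,0,0,2,0,0,0,1,0,0,0,1,0,3,0,0,0,0,0,2,0,1,0,0,0,0,0,2,0,0,0,1,0,0,0,0,3,0]
Step 11: delete o at [1, 10, 24, 30, 39] -> counters=[0,1,0,2,0,0,2,0,0,0,0,0,0,0,1,0,3,0,0,0,0,0,2,0,0,0,0,0,0,0,1,0,0,0,1,0,0,0,0,2,0]
Step 12: delete wl at [3, 6, 16, 22, 39] -> counters=[0,1,0,1,0,0,1,0,0,0,0,0,0,0,1,0,2,0,0,0,0,0,1,0,0,0,0,0,0,0,1,0,0,0,1,0,0,0,0,1,0]
Step 13: insert kfq at [1, 14, 16, 30, 34] -> counters=[0,2,0,1,0,0,1,0,0,0,0,0,0,0,2,0,3,0,0,0,0,0,1,0,0,0,0,0,0,0,2,0,0,0,2,0,0,0,0,1,0]
Final counters=[0,2,0,1,0,0,1,0,0,0,0,0,0,0,2,0,3,0,0,0,0,0,1,0,0,0,0,0,0,0,2,0,0,0,2,0,0,0,0,1,0] -> 9 nonzero

Answer: 9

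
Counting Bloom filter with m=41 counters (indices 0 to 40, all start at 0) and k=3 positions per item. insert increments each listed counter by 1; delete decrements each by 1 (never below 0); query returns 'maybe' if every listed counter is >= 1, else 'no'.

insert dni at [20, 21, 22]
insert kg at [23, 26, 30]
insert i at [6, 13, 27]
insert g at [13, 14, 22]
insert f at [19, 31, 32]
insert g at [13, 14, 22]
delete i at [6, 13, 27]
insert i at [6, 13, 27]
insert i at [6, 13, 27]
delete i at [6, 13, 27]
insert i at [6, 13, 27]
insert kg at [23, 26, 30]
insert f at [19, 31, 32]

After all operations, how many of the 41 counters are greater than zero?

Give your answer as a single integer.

Answer: 13

Derivation:
Step 1: insert dni at [20, 21, 22] -> counters=[0,0,0,0,0,0,0,0,0,0,0,0,0,0,0,0,0,0,0,0,1,1,1,0,0,0,0,0,0,0,0,0,0,0,0,0,0,0,0,0,0]
Step 2: insert kg at [23, 26, 30] -> counters=[0,0,0,0,0,0,0,0,0,0,0,0,0,0,0,0,0,0,0,0,1,1,1,1,0,0,1,0,0,0,1,0,0,0,0,0,0,0,0,0,0]
Step 3: insert i at [6, 13, 27] -> counters=[0,0,0,0,0,0,1,0,0,0,0,0,0,1,0,0,0,0,0,0,1,1,1,1,0,0,1,1,0,0,1,0,0,0,0,0,0,0,0,0,0]
Step 4: insert g at [13, 14, 22] -> counters=[0,0,0,0,0,0,1,0,0,0,0,0,0,2,1,0,0,0,0,0,1,1,2,1,0,0,1,1,0,0,1,0,0,0,0,0,0,0,0,0,0]
Step 5: insert f at [19, 31, 32] -> counters=[0,0,0,0,0,0,1,0,0,0,0,0,0,2,1,0,0,0,0,1,1,1,2,1,0,0,1,1,0,0,1,1,1,0,0,0,0,0,0,0,0]
Step 6: insert g at [13, 14, 22] -> counters=[0,0,0,0,0,0,1,0,0,0,0,0,0,3,2,0,0,0,0,1,1,1,3,1,0,0,1,1,0,0,1,1,1,0,0,0,0,0,0,0,0]
Step 7: delete i at [6, 13, 27] -> counters=[0,0,0,0,0,0,0,0,0,0,0,0,0,2,2,0,0,0,0,1,1,1,3,1,0,0,1,0,0,0,1,1,1,0,0,0,0,0,0,0,0]
Step 8: insert i at [6, 13, 27] -> counters=[0,0,0,0,0,0,1,0,0,0,0,0,0,3,2,0,0,0,0,1,1,1,3,1,0,0,1,1,0,0,1,1,1,0,0,0,0,0,0,0,0]
Step 9: insert i at [6, 13, 27] -> counters=[0,0,0,0,0,0,2,0,0,0,0,0,0,4,2,0,0,0,0,1,1,1,3,1,0,0,1,2,0,0,1,1,1,0,0,0,0,0,0,0,0]
Step 10: delete i at [6, 13, 27] -> counters=[0,0,0,0,0,0,1,0,0,0,0,0,0,3,2,0,0,0,0,1,1,1,3,1,0,0,1,1,0,0,1,1,1,0,0,0,0,0,0,0,0]
Step 11: insert i at [6, 13, 27] -> counters=[0,0,0,0,0,0,2,0,0,0,0,0,0,4,2,0,0,0,0,1,1,1,3,1,0,0,1,2,0,0,1,1,1,0,0,0,0,0,0,0,0]
Step 12: insert kg at [23, 26, 30] -> counters=[0,0,0,0,0,0,2,0,0,0,0,0,0,4,2,0,0,0,0,1,1,1,3,2,0,0,2,2,0,0,2,1,1,0,0,0,0,0,0,0,0]
Step 13: insert f at [19, 31, 32] -> counters=[0,0,0,0,0,0,2,0,0,0,0,0,0,4,2,0,0,0,0,2,1,1,3,2,0,0,2,2,0,0,2,2,2,0,0,0,0,0,0,0,0]
Final counters=[0,0,0,0,0,0,2,0,0,0,0,0,0,4,2,0,0,0,0,2,1,1,3,2,0,0,2,2,0,0,2,2,2,0,0,0,0,0,0,0,0] -> 13 nonzero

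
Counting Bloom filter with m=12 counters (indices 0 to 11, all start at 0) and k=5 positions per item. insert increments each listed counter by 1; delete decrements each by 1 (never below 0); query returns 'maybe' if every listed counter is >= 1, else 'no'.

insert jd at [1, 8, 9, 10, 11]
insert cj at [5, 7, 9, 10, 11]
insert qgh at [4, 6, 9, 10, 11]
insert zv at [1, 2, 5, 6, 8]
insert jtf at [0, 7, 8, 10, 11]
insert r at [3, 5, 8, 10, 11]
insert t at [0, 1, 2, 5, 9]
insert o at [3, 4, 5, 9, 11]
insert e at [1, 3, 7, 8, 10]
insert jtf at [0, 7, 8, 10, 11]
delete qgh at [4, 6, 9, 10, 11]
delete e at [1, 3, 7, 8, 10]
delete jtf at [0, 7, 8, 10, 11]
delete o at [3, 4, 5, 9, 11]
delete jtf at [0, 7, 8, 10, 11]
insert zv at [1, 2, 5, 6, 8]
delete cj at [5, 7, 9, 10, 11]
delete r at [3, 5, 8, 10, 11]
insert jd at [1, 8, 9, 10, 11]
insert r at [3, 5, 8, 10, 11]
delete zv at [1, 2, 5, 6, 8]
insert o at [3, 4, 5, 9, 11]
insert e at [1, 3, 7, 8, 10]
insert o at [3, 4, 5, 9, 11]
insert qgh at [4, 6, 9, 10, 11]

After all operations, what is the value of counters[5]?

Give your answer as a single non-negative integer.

Answer: 5

Derivation:
Step 1: insert jd at [1, 8, 9, 10, 11] -> counters=[0,1,0,0,0,0,0,0,1,1,1,1]
Step 2: insert cj at [5, 7, 9, 10, 11] -> counters=[0,1,0,0,0,1,0,1,1,2,2,2]
Step 3: insert qgh at [4, 6, 9, 10, 11] -> counters=[0,1,0,0,1,1,1,1,1,3,3,3]
Step 4: insert zv at [1, 2, 5, 6, 8] -> counters=[0,2,1,0,1,2,2,1,2,3,3,3]
Step 5: insert jtf at [0, 7, 8, 10, 11] -> counters=[1,2,1,0,1,2,2,2,3,3,4,4]
Step 6: insert r at [3, 5, 8, 10, 11] -> counters=[1,2,1,1,1,3,2,2,4,3,5,5]
Step 7: insert t at [0, 1, 2, 5, 9] -> counters=[2,3,2,1,1,4,2,2,4,4,5,5]
Step 8: insert o at [3, 4, 5, 9, 11] -> counters=[2,3,2,2,2,5,2,2,4,5,5,6]
Step 9: insert e at [1, 3, 7, 8, 10] -> counters=[2,4,2,3,2,5,2,3,5,5,6,6]
Step 10: insert jtf at [0, 7, 8, 10, 11] -> counters=[3,4,2,3,2,5,2,4,6,5,7,7]
Step 11: delete qgh at [4, 6, 9, 10, 11] -> counters=[3,4,2,3,1,5,1,4,6,4,6,6]
Step 12: delete e at [1, 3, 7, 8, 10] -> counters=[3,3,2,2,1,5,1,3,5,4,5,6]
Step 13: delete jtf at [0, 7, 8, 10, 11] -> counters=[2,3,2,2,1,5,1,2,4,4,4,5]
Step 14: delete o at [3, 4, 5, 9, 11] -> counters=[2,3,2,1,0,4,1,2,4,3,4,4]
Step 15: delete jtf at [0, 7, 8, 10, 11] -> counters=[1,3,2,1,0,4,1,1,3,3,3,3]
Step 16: insert zv at [1, 2, 5, 6, 8] -> counters=[1,4,3,1,0,5,2,1,4,3,3,3]
Step 17: delete cj at [5, 7, 9, 10, 11] -> counters=[1,4,3,1,0,4,2,0,4,2,2,2]
Step 18: delete r at [3, 5, 8, 10, 11] -> counters=[1,4,3,0,0,3,2,0,3,2,1,1]
Step 19: insert jd at [1, 8, 9, 10, 11] -> counters=[1,5,3,0,0,3,2,0,4,3,2,2]
Step 20: insert r at [3, 5, 8, 10, 11] -> counters=[1,5,3,1,0,4,2,0,5,3,3,3]
Step 21: delete zv at [1, 2, 5, 6, 8] -> counters=[1,4,2,1,0,3,1,0,4,3,3,3]
Step 22: insert o at [3, 4, 5, 9, 11] -> counters=[1,4,2,2,1,4,1,0,4,4,3,4]
Step 23: insert e at [1, 3, 7, 8, 10] -> counters=[1,5,2,3,1,4,1,1,5,4,4,4]
Step 24: insert o at [3, 4, 5, 9, 11] -> counters=[1,5,2,4,2,5,1,1,5,5,4,5]
Step 25: insert qgh at [4, 6, 9, 10, 11] -> counters=[1,5,2,4,3,5,2,1,5,6,5,6]
Final counters=[1,5,2,4,3,5,2,1,5,6,5,6] -> counters[5]=5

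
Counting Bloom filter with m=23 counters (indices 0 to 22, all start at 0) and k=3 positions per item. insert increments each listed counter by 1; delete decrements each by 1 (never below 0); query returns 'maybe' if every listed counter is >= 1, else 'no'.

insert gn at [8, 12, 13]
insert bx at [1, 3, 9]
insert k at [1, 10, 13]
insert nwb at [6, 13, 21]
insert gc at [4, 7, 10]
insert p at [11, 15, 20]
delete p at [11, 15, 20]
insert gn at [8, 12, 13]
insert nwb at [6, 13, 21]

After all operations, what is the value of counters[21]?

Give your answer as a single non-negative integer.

Answer: 2

Derivation:
Step 1: insert gn at [8, 12, 13] -> counters=[0,0,0,0,0,0,0,0,1,0,0,0,1,1,0,0,0,0,0,0,0,0,0]
Step 2: insert bx at [1, 3, 9] -> counters=[0,1,0,1,0,0,0,0,1,1,0,0,1,1,0,0,0,0,0,0,0,0,0]
Step 3: insert k at [1, 10, 13] -> counters=[0,2,0,1,0,0,0,0,1,1,1,0,1,2,0,0,0,0,0,0,0,0,0]
Step 4: insert nwb at [6, 13, 21] -> counters=[0,2,0,1,0,0,1,0,1,1,1,0,1,3,0,0,0,0,0,0,0,1,0]
Step 5: insert gc at [4, 7, 10] -> counters=[0,2,0,1,1,0,1,1,1,1,2,0,1,3,0,0,0,0,0,0,0,1,0]
Step 6: insert p at [11, 15, 20] -> counters=[0,2,0,1,1,0,1,1,1,1,2,1,1,3,0,1,0,0,0,0,1,1,0]
Step 7: delete p at [11, 15, 20] -> counters=[0,2,0,1,1,0,1,1,1,1,2,0,1,3,0,0,0,0,0,0,0,1,0]
Step 8: insert gn at [8, 12, 13] -> counters=[0,2,0,1,1,0,1,1,2,1,2,0,2,4,0,0,0,0,0,0,0,1,0]
Step 9: insert nwb at [6, 13, 21] -> counters=[0,2,0,1,1,0,2,1,2,1,2,0,2,5,0,0,0,0,0,0,0,2,0]
Final counters=[0,2,0,1,1,0,2,1,2,1,2,0,2,5,0,0,0,0,0,0,0,2,0] -> counters[21]=2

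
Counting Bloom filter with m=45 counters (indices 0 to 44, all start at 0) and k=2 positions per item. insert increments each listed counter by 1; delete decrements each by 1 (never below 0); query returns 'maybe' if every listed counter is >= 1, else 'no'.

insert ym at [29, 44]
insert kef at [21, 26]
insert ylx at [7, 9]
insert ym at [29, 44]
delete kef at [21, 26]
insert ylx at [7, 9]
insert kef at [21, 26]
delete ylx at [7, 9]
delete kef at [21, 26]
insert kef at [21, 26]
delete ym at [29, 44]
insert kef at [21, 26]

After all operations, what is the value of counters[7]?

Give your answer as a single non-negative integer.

Answer: 1

Derivation:
Step 1: insert ym at [29, 44] -> counters=[0,0,0,0,0,0,0,0,0,0,0,0,0,0,0,0,0,0,0,0,0,0,0,0,0,0,0,0,0,1,0,0,0,0,0,0,0,0,0,0,0,0,0,0,1]
Step 2: insert kef at [21, 26] -> counters=[0,0,0,0,0,0,0,0,0,0,0,0,0,0,0,0,0,0,0,0,0,1,0,0,0,0,1,0,0,1,0,0,0,0,0,0,0,0,0,0,0,0,0,0,1]
Step 3: insert ylx at [7, 9] -> counters=[0,0,0,0,0,0,0,1,0,1,0,0,0,0,0,0,0,0,0,0,0,1,0,0,0,0,1,0,0,1,0,0,0,0,0,0,0,0,0,0,0,0,0,0,1]
Step 4: insert ym at [29, 44] -> counters=[0,0,0,0,0,0,0,1,0,1,0,0,0,0,0,0,0,0,0,0,0,1,0,0,0,0,1,0,0,2,0,0,0,0,0,0,0,0,0,0,0,0,0,0,2]
Step 5: delete kef at [21, 26] -> counters=[0,0,0,0,0,0,0,1,0,1,0,0,0,0,0,0,0,0,0,0,0,0,0,0,0,0,0,0,0,2,0,0,0,0,0,0,0,0,0,0,0,0,0,0,2]
Step 6: insert ylx at [7, 9] -> counters=[0,0,0,0,0,0,0,2,0,2,0,0,0,0,0,0,0,0,0,0,0,0,0,0,0,0,0,0,0,2,0,0,0,0,0,0,0,0,0,0,0,0,0,0,2]
Step 7: insert kef at [21, 26] -> counters=[0,0,0,0,0,0,0,2,0,2,0,0,0,0,0,0,0,0,0,0,0,1,0,0,0,0,1,0,0,2,0,0,0,0,0,0,0,0,0,0,0,0,0,0,2]
Step 8: delete ylx at [7, 9] -> counters=[0,0,0,0,0,0,0,1,0,1,0,0,0,0,0,0,0,0,0,0,0,1,0,0,0,0,1,0,0,2,0,0,0,0,0,0,0,0,0,0,0,0,0,0,2]
Step 9: delete kef at [21, 26] -> counters=[0,0,0,0,0,0,0,1,0,1,0,0,0,0,0,0,0,0,0,0,0,0,0,0,0,0,0,0,0,2,0,0,0,0,0,0,0,0,0,0,0,0,0,0,2]
Step 10: insert kef at [21, 26] -> counters=[0,0,0,0,0,0,0,1,0,1,0,0,0,0,0,0,0,0,0,0,0,1,0,0,0,0,1,0,0,2,0,0,0,0,0,0,0,0,0,0,0,0,0,0,2]
Step 11: delete ym at [29, 44] -> counters=[0,0,0,0,0,0,0,1,0,1,0,0,0,0,0,0,0,0,0,0,0,1,0,0,0,0,1,0,0,1,0,0,0,0,0,0,0,0,0,0,0,0,0,0,1]
Step 12: insert kef at [21, 26] -> counters=[0,0,0,0,0,0,0,1,0,1,0,0,0,0,0,0,0,0,0,0,0,2,0,0,0,0,2,0,0,1,0,0,0,0,0,0,0,0,0,0,0,0,0,0,1]
Final counters=[0,0,0,0,0,0,0,1,0,1,0,0,0,0,0,0,0,0,0,0,0,2,0,0,0,0,2,0,0,1,0,0,0,0,0,0,0,0,0,0,0,0,0,0,1] -> counters[7]=1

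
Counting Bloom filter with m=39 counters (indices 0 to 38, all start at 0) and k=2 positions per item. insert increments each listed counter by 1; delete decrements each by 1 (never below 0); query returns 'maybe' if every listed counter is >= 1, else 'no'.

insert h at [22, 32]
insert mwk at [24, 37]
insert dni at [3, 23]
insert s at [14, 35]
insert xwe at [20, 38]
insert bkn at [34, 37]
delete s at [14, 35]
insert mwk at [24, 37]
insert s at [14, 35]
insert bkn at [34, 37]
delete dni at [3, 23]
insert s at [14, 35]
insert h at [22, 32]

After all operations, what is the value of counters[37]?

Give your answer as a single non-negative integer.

Answer: 4

Derivation:
Step 1: insert h at [22, 32] -> counters=[0,0,0,0,0,0,0,0,0,0,0,0,0,0,0,0,0,0,0,0,0,0,1,0,0,0,0,0,0,0,0,0,1,0,0,0,0,0,0]
Step 2: insert mwk at [24, 37] -> counters=[0,0,0,0,0,0,0,0,0,0,0,0,0,0,0,0,0,0,0,0,0,0,1,0,1,0,0,0,0,0,0,0,1,0,0,0,0,1,0]
Step 3: insert dni at [3, 23] -> counters=[0,0,0,1,0,0,0,0,0,0,0,0,0,0,0,0,0,0,0,0,0,0,1,1,1,0,0,0,0,0,0,0,1,0,0,0,0,1,0]
Step 4: insert s at [14, 35] -> counters=[0,0,0,1,0,0,0,0,0,0,0,0,0,0,1,0,0,0,0,0,0,0,1,1,1,0,0,0,0,0,0,0,1,0,0,1,0,1,0]
Step 5: insert xwe at [20, 38] -> counters=[0,0,0,1,0,0,0,0,0,0,0,0,0,0,1,0,0,0,0,0,1,0,1,1,1,0,0,0,0,0,0,0,1,0,0,1,0,1,1]
Step 6: insert bkn at [34, 37] -> counters=[0,0,0,1,0,0,0,0,0,0,0,0,0,0,1,0,0,0,0,0,1,0,1,1,1,0,0,0,0,0,0,0,1,0,1,1,0,2,1]
Step 7: delete s at [14, 35] -> counters=[0,0,0,1,0,0,0,0,0,0,0,0,0,0,0,0,0,0,0,0,1,0,1,1,1,0,0,0,0,0,0,0,1,0,1,0,0,2,1]
Step 8: insert mwk at [24, 37] -> counters=[0,0,0,1,0,0,0,0,0,0,0,0,0,0,0,0,0,0,0,0,1,0,1,1,2,0,0,0,0,0,0,0,1,0,1,0,0,3,1]
Step 9: insert s at [14, 35] -> counters=[0,0,0,1,0,0,0,0,0,0,0,0,0,0,1,0,0,0,0,0,1,0,1,1,2,0,0,0,0,0,0,0,1,0,1,1,0,3,1]
Step 10: insert bkn at [34, 37] -> counters=[0,0,0,1,0,0,0,0,0,0,0,0,0,0,1,0,0,0,0,0,1,0,1,1,2,0,0,0,0,0,0,0,1,0,2,1,0,4,1]
Step 11: delete dni at [3, 23] -> counters=[0,0,0,0,0,0,0,0,0,0,0,0,0,0,1,0,0,0,0,0,1,0,1,0,2,0,0,0,0,0,0,0,1,0,2,1,0,4,1]
Step 12: insert s at [14, 35] -> counters=[0,0,0,0,0,0,0,0,0,0,0,0,0,0,2,0,0,0,0,0,1,0,1,0,2,0,0,0,0,0,0,0,1,0,2,2,0,4,1]
Step 13: insert h at [22, 32] -> counters=[0,0,0,0,0,0,0,0,0,0,0,0,0,0,2,0,0,0,0,0,1,0,2,0,2,0,0,0,0,0,0,0,2,0,2,2,0,4,1]
Final counters=[0,0,0,0,0,0,0,0,0,0,0,0,0,0,2,0,0,0,0,0,1,0,2,0,2,0,0,0,0,0,0,0,2,0,2,2,0,4,1] -> counters[37]=4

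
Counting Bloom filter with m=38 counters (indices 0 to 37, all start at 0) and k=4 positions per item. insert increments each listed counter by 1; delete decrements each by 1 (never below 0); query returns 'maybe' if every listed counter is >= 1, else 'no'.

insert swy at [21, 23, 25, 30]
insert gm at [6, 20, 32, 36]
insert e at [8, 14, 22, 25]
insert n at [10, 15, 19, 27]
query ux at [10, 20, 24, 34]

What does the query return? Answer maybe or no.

Answer: no

Derivation:
Step 1: insert swy at [21, 23, 25, 30] -> counters=[0,0,0,0,0,0,0,0,0,0,0,0,0,0,0,0,0,0,0,0,0,1,0,1,0,1,0,0,0,0,1,0,0,0,0,0,0,0]
Step 2: insert gm at [6, 20, 32, 36] -> counters=[0,0,0,0,0,0,1,0,0,0,0,0,0,0,0,0,0,0,0,0,1,1,0,1,0,1,0,0,0,0,1,0,1,0,0,0,1,0]
Step 3: insert e at [8, 14, 22, 25] -> counters=[0,0,0,0,0,0,1,0,1,0,0,0,0,0,1,0,0,0,0,0,1,1,1,1,0,2,0,0,0,0,1,0,1,0,0,0,1,0]
Step 4: insert n at [10, 15, 19, 27] -> counters=[0,0,0,0,0,0,1,0,1,0,1,0,0,0,1,1,0,0,0,1,1,1,1,1,0,2,0,1,0,0,1,0,1,0,0,0,1,0]
Query ux: check counters[10]=1 counters[20]=1 counters[24]=0 counters[34]=0 -> no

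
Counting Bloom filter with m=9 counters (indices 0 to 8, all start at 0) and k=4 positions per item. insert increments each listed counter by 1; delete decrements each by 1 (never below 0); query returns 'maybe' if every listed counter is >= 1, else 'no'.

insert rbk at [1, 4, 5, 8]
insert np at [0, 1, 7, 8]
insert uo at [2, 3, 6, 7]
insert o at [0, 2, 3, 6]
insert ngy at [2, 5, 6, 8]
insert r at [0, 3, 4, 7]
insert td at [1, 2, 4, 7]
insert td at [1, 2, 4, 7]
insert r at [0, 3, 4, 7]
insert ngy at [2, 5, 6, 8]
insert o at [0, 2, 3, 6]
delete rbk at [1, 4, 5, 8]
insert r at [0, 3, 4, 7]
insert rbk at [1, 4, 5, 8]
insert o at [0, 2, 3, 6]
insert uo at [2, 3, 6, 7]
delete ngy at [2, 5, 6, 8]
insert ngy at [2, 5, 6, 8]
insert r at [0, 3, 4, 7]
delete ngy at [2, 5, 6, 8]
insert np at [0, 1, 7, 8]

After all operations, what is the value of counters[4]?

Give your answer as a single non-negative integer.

Step 1: insert rbk at [1, 4, 5, 8] -> counters=[0,1,0,0,1,1,0,0,1]
Step 2: insert np at [0, 1, 7, 8] -> counters=[1,2,0,0,1,1,0,1,2]
Step 3: insert uo at [2, 3, 6, 7] -> counters=[1,2,1,1,1,1,1,2,2]
Step 4: insert o at [0, 2, 3, 6] -> counters=[2,2,2,2,1,1,2,2,2]
Step 5: insert ngy at [2, 5, 6, 8] -> counters=[2,2,3,2,1,2,3,2,3]
Step 6: insert r at [0, 3, 4, 7] -> counters=[3,2,3,3,2,2,3,3,3]
Step 7: insert td at [1, 2, 4, 7] -> counters=[3,3,4,3,3,2,3,4,3]
Step 8: insert td at [1, 2, 4, 7] -> counters=[3,4,5,3,4,2,3,5,3]
Step 9: insert r at [0, 3, 4, 7] -> counters=[4,4,5,4,5,2,3,6,3]
Step 10: insert ngy at [2, 5, 6, 8] -> counters=[4,4,6,4,5,3,4,6,4]
Step 11: insert o at [0, 2, 3, 6] -> counters=[5,4,7,5,5,3,5,6,4]
Step 12: delete rbk at [1, 4, 5, 8] -> counters=[5,3,7,5,4,2,5,6,3]
Step 13: insert r at [0, 3, 4, 7] -> counters=[6,3,7,6,5,2,5,7,3]
Step 14: insert rbk at [1, 4, 5, 8] -> counters=[6,4,7,6,6,3,5,7,4]
Step 15: insert o at [0, 2, 3, 6] -> counters=[7,4,8,7,6,3,6,7,4]
Step 16: insert uo at [2, 3, 6, 7] -> counters=[7,4,9,8,6,3,7,8,4]
Step 17: delete ngy at [2, 5, 6, 8] -> counters=[7,4,8,8,6,2,6,8,3]
Step 18: insert ngy at [2, 5, 6, 8] -> counters=[7,4,9,8,6,3,7,8,4]
Step 19: insert r at [0, 3, 4, 7] -> counters=[8,4,9,9,7,3,7,9,4]
Step 20: delete ngy at [2, 5, 6, 8] -> counters=[8,4,8,9,7,2,6,9,3]
Step 21: insert np at [0, 1, 7, 8] -> counters=[9,5,8,9,7,2,6,10,4]
Final counters=[9,5,8,9,7,2,6,10,4] -> counters[4]=7

Answer: 7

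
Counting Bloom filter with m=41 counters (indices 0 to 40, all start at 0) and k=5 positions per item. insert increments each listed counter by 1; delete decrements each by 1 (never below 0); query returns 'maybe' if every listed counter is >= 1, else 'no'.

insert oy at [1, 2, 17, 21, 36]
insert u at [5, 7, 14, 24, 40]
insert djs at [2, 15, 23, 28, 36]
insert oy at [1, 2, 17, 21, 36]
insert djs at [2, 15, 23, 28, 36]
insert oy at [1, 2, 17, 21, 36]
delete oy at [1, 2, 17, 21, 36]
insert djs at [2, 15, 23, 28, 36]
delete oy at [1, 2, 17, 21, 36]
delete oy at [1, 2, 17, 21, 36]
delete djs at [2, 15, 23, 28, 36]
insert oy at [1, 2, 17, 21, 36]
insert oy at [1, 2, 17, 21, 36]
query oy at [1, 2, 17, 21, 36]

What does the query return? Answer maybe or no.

Answer: maybe

Derivation:
Step 1: insert oy at [1, 2, 17, 21, 36] -> counters=[0,1,1,0,0,0,0,0,0,0,0,0,0,0,0,0,0,1,0,0,0,1,0,0,0,0,0,0,0,0,0,0,0,0,0,0,1,0,0,0,0]
Step 2: insert u at [5, 7, 14, 24, 40] -> counters=[0,1,1,0,0,1,0,1,0,0,0,0,0,0,1,0,0,1,0,0,0,1,0,0,1,0,0,0,0,0,0,0,0,0,0,0,1,0,0,0,1]
Step 3: insert djs at [2, 15, 23, 28, 36] -> counters=[0,1,2,0,0,1,0,1,0,0,0,0,0,0,1,1,0,1,0,0,0,1,0,1,1,0,0,0,1,0,0,0,0,0,0,0,2,0,0,0,1]
Step 4: insert oy at [1, 2, 17, 21, 36] -> counters=[0,2,3,0,0,1,0,1,0,0,0,0,0,0,1,1,0,2,0,0,0,2,0,1,1,0,0,0,1,0,0,0,0,0,0,0,3,0,0,0,1]
Step 5: insert djs at [2, 15, 23, 28, 36] -> counters=[0,2,4,0,0,1,0,1,0,0,0,0,0,0,1,2,0,2,0,0,0,2,0,2,1,0,0,0,2,0,0,0,0,0,0,0,4,0,0,0,1]
Step 6: insert oy at [1, 2, 17, 21, 36] -> counters=[0,3,5,0,0,1,0,1,0,0,0,0,0,0,1,2,0,3,0,0,0,3,0,2,1,0,0,0,2,0,0,0,0,0,0,0,5,0,0,0,1]
Step 7: delete oy at [1, 2, 17, 21, 36] -> counters=[0,2,4,0,0,1,0,1,0,0,0,0,0,0,1,2,0,2,0,0,0,2,0,2,1,0,0,0,2,0,0,0,0,0,0,0,4,0,0,0,1]
Step 8: insert djs at [2, 15, 23, 28, 36] -> counters=[0,2,5,0,0,1,0,1,0,0,0,0,0,0,1,3,0,2,0,0,0,2,0,3,1,0,0,0,3,0,0,0,0,0,0,0,5,0,0,0,1]
Step 9: delete oy at [1, 2, 17, 21, 36] -> counters=[0,1,4,0,0,1,0,1,0,0,0,0,0,0,1,3,0,1,0,0,0,1,0,3,1,0,0,0,3,0,0,0,0,0,0,0,4,0,0,0,1]
Step 10: delete oy at [1, 2, 17, 21, 36] -> counters=[0,0,3,0,0,1,0,1,0,0,0,0,0,0,1,3,0,0,0,0,0,0,0,3,1,0,0,0,3,0,0,0,0,0,0,0,3,0,0,0,1]
Step 11: delete djs at [2, 15, 23, 28, 36] -> counters=[0,0,2,0,0,1,0,1,0,0,0,0,0,0,1,2,0,0,0,0,0,0,0,2,1,0,0,0,2,0,0,0,0,0,0,0,2,0,0,0,1]
Step 12: insert oy at [1, 2, 17, 21, 36] -> counters=[0,1,3,0,0,1,0,1,0,0,0,0,0,0,1,2,0,1,0,0,0,1,0,2,1,0,0,0,2,0,0,0,0,0,0,0,3,0,0,0,1]
Step 13: insert oy at [1, 2, 17, 21, 36] -> counters=[0,2,4,0,0,1,0,1,0,0,0,0,0,0,1,2,0,2,0,0,0,2,0,2,1,0,0,0,2,0,0,0,0,0,0,0,4,0,0,0,1]
Query oy: check counters[1]=2 counters[2]=4 counters[17]=2 counters[21]=2 counters[36]=4 -> maybe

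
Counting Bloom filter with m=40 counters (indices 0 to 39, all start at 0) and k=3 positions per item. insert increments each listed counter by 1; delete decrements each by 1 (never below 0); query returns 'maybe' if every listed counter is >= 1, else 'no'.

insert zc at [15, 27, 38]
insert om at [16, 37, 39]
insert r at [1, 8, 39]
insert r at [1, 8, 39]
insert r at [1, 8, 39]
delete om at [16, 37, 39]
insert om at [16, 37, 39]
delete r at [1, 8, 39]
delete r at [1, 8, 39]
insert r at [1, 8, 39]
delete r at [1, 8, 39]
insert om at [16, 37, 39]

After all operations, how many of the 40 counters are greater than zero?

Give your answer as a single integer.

Answer: 8

Derivation:
Step 1: insert zc at [15, 27, 38] -> counters=[0,0,0,0,0,0,0,0,0,0,0,0,0,0,0,1,0,0,0,0,0,0,0,0,0,0,0,1,0,0,0,0,0,0,0,0,0,0,1,0]
Step 2: insert om at [16, 37, 39] -> counters=[0,0,0,0,0,0,0,0,0,0,0,0,0,0,0,1,1,0,0,0,0,0,0,0,0,0,0,1,0,0,0,0,0,0,0,0,0,1,1,1]
Step 3: insert r at [1, 8, 39] -> counters=[0,1,0,0,0,0,0,0,1,0,0,0,0,0,0,1,1,0,0,0,0,0,0,0,0,0,0,1,0,0,0,0,0,0,0,0,0,1,1,2]
Step 4: insert r at [1, 8, 39] -> counters=[0,2,0,0,0,0,0,0,2,0,0,0,0,0,0,1,1,0,0,0,0,0,0,0,0,0,0,1,0,0,0,0,0,0,0,0,0,1,1,3]
Step 5: insert r at [1, 8, 39] -> counters=[0,3,0,0,0,0,0,0,3,0,0,0,0,0,0,1,1,0,0,0,0,0,0,0,0,0,0,1,0,0,0,0,0,0,0,0,0,1,1,4]
Step 6: delete om at [16, 37, 39] -> counters=[0,3,0,0,0,0,0,0,3,0,0,0,0,0,0,1,0,0,0,0,0,0,0,0,0,0,0,1,0,0,0,0,0,0,0,0,0,0,1,3]
Step 7: insert om at [16, 37, 39] -> counters=[0,3,0,0,0,0,0,0,3,0,0,0,0,0,0,1,1,0,0,0,0,0,0,0,0,0,0,1,0,0,0,0,0,0,0,0,0,1,1,4]
Step 8: delete r at [1, 8, 39] -> counters=[0,2,0,0,0,0,0,0,2,0,0,0,0,0,0,1,1,0,0,0,0,0,0,0,0,0,0,1,0,0,0,0,0,0,0,0,0,1,1,3]
Step 9: delete r at [1, 8, 39] -> counters=[0,1,0,0,0,0,0,0,1,0,0,0,0,0,0,1,1,0,0,0,0,0,0,0,0,0,0,1,0,0,0,0,0,0,0,0,0,1,1,2]
Step 10: insert r at [1, 8, 39] -> counters=[0,2,0,0,0,0,0,0,2,0,0,0,0,0,0,1,1,0,0,0,0,0,0,0,0,0,0,1,0,0,0,0,0,0,0,0,0,1,1,3]
Step 11: delete r at [1, 8, 39] -> counters=[0,1,0,0,0,0,0,0,1,0,0,0,0,0,0,1,1,0,0,0,0,0,0,0,0,0,0,1,0,0,0,0,0,0,0,0,0,1,1,2]
Step 12: insert om at [16, 37, 39] -> counters=[0,1,0,0,0,0,0,0,1,0,0,0,0,0,0,1,2,0,0,0,0,0,0,0,0,0,0,1,0,0,0,0,0,0,0,0,0,2,1,3]
Final counters=[0,1,0,0,0,0,0,0,1,0,0,0,0,0,0,1,2,0,0,0,0,0,0,0,0,0,0,1,0,0,0,0,0,0,0,0,0,2,1,3] -> 8 nonzero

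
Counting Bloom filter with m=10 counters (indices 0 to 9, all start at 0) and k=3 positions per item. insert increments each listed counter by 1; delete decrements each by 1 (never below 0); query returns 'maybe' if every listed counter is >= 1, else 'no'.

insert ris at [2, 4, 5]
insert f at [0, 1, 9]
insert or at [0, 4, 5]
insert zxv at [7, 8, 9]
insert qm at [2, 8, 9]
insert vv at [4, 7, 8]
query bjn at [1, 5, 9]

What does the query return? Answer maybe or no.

Step 1: insert ris at [2, 4, 5] -> counters=[0,0,1,0,1,1,0,0,0,0]
Step 2: insert f at [0, 1, 9] -> counters=[1,1,1,0,1,1,0,0,0,1]
Step 3: insert or at [0, 4, 5] -> counters=[2,1,1,0,2,2,0,0,0,1]
Step 4: insert zxv at [7, 8, 9] -> counters=[2,1,1,0,2,2,0,1,1,2]
Step 5: insert qm at [2, 8, 9] -> counters=[2,1,2,0,2,2,0,1,2,3]
Step 6: insert vv at [4, 7, 8] -> counters=[2,1,2,0,3,2,0,2,3,3]
Query bjn: check counters[1]=1 counters[5]=2 counters[9]=3 -> maybe

Answer: maybe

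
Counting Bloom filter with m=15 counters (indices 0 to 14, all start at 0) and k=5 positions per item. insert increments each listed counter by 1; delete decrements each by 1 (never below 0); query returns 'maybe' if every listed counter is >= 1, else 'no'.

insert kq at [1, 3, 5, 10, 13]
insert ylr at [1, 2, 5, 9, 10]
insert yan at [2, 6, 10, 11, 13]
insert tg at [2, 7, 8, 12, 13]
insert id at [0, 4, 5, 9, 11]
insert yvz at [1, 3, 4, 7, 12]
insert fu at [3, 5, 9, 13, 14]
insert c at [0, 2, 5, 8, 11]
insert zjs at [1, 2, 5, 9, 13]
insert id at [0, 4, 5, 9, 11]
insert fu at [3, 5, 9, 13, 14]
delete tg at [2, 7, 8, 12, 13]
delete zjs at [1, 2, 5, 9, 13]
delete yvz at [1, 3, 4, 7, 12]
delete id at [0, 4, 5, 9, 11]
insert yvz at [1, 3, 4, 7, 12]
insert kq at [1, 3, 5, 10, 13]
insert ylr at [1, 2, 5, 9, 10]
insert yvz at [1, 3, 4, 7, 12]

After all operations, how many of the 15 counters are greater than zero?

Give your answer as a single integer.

Answer: 15

Derivation:
Step 1: insert kq at [1, 3, 5, 10, 13] -> counters=[0,1,0,1,0,1,0,0,0,0,1,0,0,1,0]
Step 2: insert ylr at [1, 2, 5, 9, 10] -> counters=[0,2,1,1,0,2,0,0,0,1,2,0,0,1,0]
Step 3: insert yan at [2, 6, 10, 11, 13] -> counters=[0,2,2,1,0,2,1,0,0,1,3,1,0,2,0]
Step 4: insert tg at [2, 7, 8, 12, 13] -> counters=[0,2,3,1,0,2,1,1,1,1,3,1,1,3,0]
Step 5: insert id at [0, 4, 5, 9, 11] -> counters=[1,2,3,1,1,3,1,1,1,2,3,2,1,3,0]
Step 6: insert yvz at [1, 3, 4, 7, 12] -> counters=[1,3,3,2,2,3,1,2,1,2,3,2,2,3,0]
Step 7: insert fu at [3, 5, 9, 13, 14] -> counters=[1,3,3,3,2,4,1,2,1,3,3,2,2,4,1]
Step 8: insert c at [0, 2, 5, 8, 11] -> counters=[2,3,4,3,2,5,1,2,2,3,3,3,2,4,1]
Step 9: insert zjs at [1, 2, 5, 9, 13] -> counters=[2,4,5,3,2,6,1,2,2,4,3,3,2,5,1]
Step 10: insert id at [0, 4, 5, 9, 11] -> counters=[3,4,5,3,3,7,1,2,2,5,3,4,2,5,1]
Step 11: insert fu at [3, 5, 9, 13, 14] -> counters=[3,4,5,4,3,8,1,2,2,6,3,4,2,6,2]
Step 12: delete tg at [2, 7, 8, 12, 13] -> counters=[3,4,4,4,3,8,1,1,1,6,3,4,1,5,2]
Step 13: delete zjs at [1, 2, 5, 9, 13] -> counters=[3,3,3,4,3,7,1,1,1,5,3,4,1,4,2]
Step 14: delete yvz at [1, 3, 4, 7, 12] -> counters=[3,2,3,3,2,7,1,0,1,5,3,4,0,4,2]
Step 15: delete id at [0, 4, 5, 9, 11] -> counters=[2,2,3,3,1,6,1,0,1,4,3,3,0,4,2]
Step 16: insert yvz at [1, 3, 4, 7, 12] -> counters=[2,3,3,4,2,6,1,1,1,4,3,3,1,4,2]
Step 17: insert kq at [1, 3, 5, 10, 13] -> counters=[2,4,3,5,2,7,1,1,1,4,4,3,1,5,2]
Step 18: insert ylr at [1, 2, 5, 9, 10] -> counters=[2,5,4,5,2,8,1,1,1,5,5,3,1,5,2]
Step 19: insert yvz at [1, 3, 4, 7, 12] -> counters=[2,6,4,6,3,8,1,2,1,5,5,3,2,5,2]
Final counters=[2,6,4,6,3,8,1,2,1,5,5,3,2,5,2] -> 15 nonzero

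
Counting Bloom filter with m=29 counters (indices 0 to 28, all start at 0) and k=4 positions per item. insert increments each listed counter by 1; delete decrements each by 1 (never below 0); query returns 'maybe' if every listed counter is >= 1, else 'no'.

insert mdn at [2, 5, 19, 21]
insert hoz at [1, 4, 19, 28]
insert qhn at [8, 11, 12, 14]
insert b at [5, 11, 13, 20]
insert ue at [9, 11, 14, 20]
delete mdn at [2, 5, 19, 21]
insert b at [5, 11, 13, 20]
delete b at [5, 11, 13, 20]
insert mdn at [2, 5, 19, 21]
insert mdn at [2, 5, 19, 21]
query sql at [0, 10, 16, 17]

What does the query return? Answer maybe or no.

Answer: no

Derivation:
Step 1: insert mdn at [2, 5, 19, 21] -> counters=[0,0,1,0,0,1,0,0,0,0,0,0,0,0,0,0,0,0,0,1,0,1,0,0,0,0,0,0,0]
Step 2: insert hoz at [1, 4, 19, 28] -> counters=[0,1,1,0,1,1,0,0,0,0,0,0,0,0,0,0,0,0,0,2,0,1,0,0,0,0,0,0,1]
Step 3: insert qhn at [8, 11, 12, 14] -> counters=[0,1,1,0,1,1,0,0,1,0,0,1,1,0,1,0,0,0,0,2,0,1,0,0,0,0,0,0,1]
Step 4: insert b at [5, 11, 13, 20] -> counters=[0,1,1,0,1,2,0,0,1,0,0,2,1,1,1,0,0,0,0,2,1,1,0,0,0,0,0,0,1]
Step 5: insert ue at [9, 11, 14, 20] -> counters=[0,1,1,0,1,2,0,0,1,1,0,3,1,1,2,0,0,0,0,2,2,1,0,0,0,0,0,0,1]
Step 6: delete mdn at [2, 5, 19, 21] -> counters=[0,1,0,0,1,1,0,0,1,1,0,3,1,1,2,0,0,0,0,1,2,0,0,0,0,0,0,0,1]
Step 7: insert b at [5, 11, 13, 20] -> counters=[0,1,0,0,1,2,0,0,1,1,0,4,1,2,2,0,0,0,0,1,3,0,0,0,0,0,0,0,1]
Step 8: delete b at [5, 11, 13, 20] -> counters=[0,1,0,0,1,1,0,0,1,1,0,3,1,1,2,0,0,0,0,1,2,0,0,0,0,0,0,0,1]
Step 9: insert mdn at [2, 5, 19, 21] -> counters=[0,1,1,0,1,2,0,0,1,1,0,3,1,1,2,0,0,0,0,2,2,1,0,0,0,0,0,0,1]
Step 10: insert mdn at [2, 5, 19, 21] -> counters=[0,1,2,0,1,3,0,0,1,1,0,3,1,1,2,0,0,0,0,3,2,2,0,0,0,0,0,0,1]
Query sql: check counters[0]=0 counters[10]=0 counters[16]=0 counters[17]=0 -> no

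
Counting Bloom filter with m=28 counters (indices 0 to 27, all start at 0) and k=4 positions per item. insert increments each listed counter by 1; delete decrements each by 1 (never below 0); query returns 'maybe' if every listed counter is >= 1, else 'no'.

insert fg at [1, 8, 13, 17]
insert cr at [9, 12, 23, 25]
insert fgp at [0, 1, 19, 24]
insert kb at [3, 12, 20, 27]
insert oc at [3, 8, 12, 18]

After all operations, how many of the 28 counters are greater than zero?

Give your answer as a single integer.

Step 1: insert fg at [1, 8, 13, 17] -> counters=[0,1,0,0,0,0,0,0,1,0,0,0,0,1,0,0,0,1,0,0,0,0,0,0,0,0,0,0]
Step 2: insert cr at [9, 12, 23, 25] -> counters=[0,1,0,0,0,0,0,0,1,1,0,0,1,1,0,0,0,1,0,0,0,0,0,1,0,1,0,0]
Step 3: insert fgp at [0, 1, 19, 24] -> counters=[1,2,0,0,0,0,0,0,1,1,0,0,1,1,0,0,0,1,0,1,0,0,0,1,1,1,0,0]
Step 4: insert kb at [3, 12, 20, 27] -> counters=[1,2,0,1,0,0,0,0,1,1,0,0,2,1,0,0,0,1,0,1,1,0,0,1,1,1,0,1]
Step 5: insert oc at [3, 8, 12, 18] -> counters=[1,2,0,2,0,0,0,0,2,1,0,0,3,1,0,0,0,1,1,1,1,0,0,1,1,1,0,1]
Final counters=[1,2,0,2,0,0,0,0,2,1,0,0,3,1,0,0,0,1,1,1,1,0,0,1,1,1,0,1] -> 15 nonzero

Answer: 15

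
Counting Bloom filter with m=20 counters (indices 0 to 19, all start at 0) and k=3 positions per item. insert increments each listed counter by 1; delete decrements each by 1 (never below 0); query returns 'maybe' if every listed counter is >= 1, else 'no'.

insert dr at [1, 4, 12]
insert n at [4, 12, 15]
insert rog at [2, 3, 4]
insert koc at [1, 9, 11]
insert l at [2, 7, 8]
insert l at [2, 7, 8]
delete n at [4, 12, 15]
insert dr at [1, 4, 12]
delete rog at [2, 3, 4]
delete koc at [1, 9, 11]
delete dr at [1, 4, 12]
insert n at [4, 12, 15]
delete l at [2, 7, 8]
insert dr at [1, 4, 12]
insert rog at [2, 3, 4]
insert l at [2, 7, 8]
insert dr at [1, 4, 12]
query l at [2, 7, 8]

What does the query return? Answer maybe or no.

Step 1: insert dr at [1, 4, 12] -> counters=[0,1,0,0,1,0,0,0,0,0,0,0,1,0,0,0,0,0,0,0]
Step 2: insert n at [4, 12, 15] -> counters=[0,1,0,0,2,0,0,0,0,0,0,0,2,0,0,1,0,0,0,0]
Step 3: insert rog at [2, 3, 4] -> counters=[0,1,1,1,3,0,0,0,0,0,0,0,2,0,0,1,0,0,0,0]
Step 4: insert koc at [1, 9, 11] -> counters=[0,2,1,1,3,0,0,0,0,1,0,1,2,0,0,1,0,0,0,0]
Step 5: insert l at [2, 7, 8] -> counters=[0,2,2,1,3,0,0,1,1,1,0,1,2,0,0,1,0,0,0,0]
Step 6: insert l at [2, 7, 8] -> counters=[0,2,3,1,3,0,0,2,2,1,0,1,2,0,0,1,0,0,0,0]
Step 7: delete n at [4, 12, 15] -> counters=[0,2,3,1,2,0,0,2,2,1,0,1,1,0,0,0,0,0,0,0]
Step 8: insert dr at [1, 4, 12] -> counters=[0,3,3,1,3,0,0,2,2,1,0,1,2,0,0,0,0,0,0,0]
Step 9: delete rog at [2, 3, 4] -> counters=[0,3,2,0,2,0,0,2,2,1,0,1,2,0,0,0,0,0,0,0]
Step 10: delete koc at [1, 9, 11] -> counters=[0,2,2,0,2,0,0,2,2,0,0,0,2,0,0,0,0,0,0,0]
Step 11: delete dr at [1, 4, 12] -> counters=[0,1,2,0,1,0,0,2,2,0,0,0,1,0,0,0,0,0,0,0]
Step 12: insert n at [4, 12, 15] -> counters=[0,1,2,0,2,0,0,2,2,0,0,0,2,0,0,1,0,0,0,0]
Step 13: delete l at [2, 7, 8] -> counters=[0,1,1,0,2,0,0,1,1,0,0,0,2,0,0,1,0,0,0,0]
Step 14: insert dr at [1, 4, 12] -> counters=[0,2,1,0,3,0,0,1,1,0,0,0,3,0,0,1,0,0,0,0]
Step 15: insert rog at [2, 3, 4] -> counters=[0,2,2,1,4,0,0,1,1,0,0,0,3,0,0,1,0,0,0,0]
Step 16: insert l at [2, 7, 8] -> counters=[0,2,3,1,4,0,0,2,2,0,0,0,3,0,0,1,0,0,0,0]
Step 17: insert dr at [1, 4, 12] -> counters=[0,3,3,1,5,0,0,2,2,0,0,0,4,0,0,1,0,0,0,0]
Query l: check counters[2]=3 counters[7]=2 counters[8]=2 -> maybe

Answer: maybe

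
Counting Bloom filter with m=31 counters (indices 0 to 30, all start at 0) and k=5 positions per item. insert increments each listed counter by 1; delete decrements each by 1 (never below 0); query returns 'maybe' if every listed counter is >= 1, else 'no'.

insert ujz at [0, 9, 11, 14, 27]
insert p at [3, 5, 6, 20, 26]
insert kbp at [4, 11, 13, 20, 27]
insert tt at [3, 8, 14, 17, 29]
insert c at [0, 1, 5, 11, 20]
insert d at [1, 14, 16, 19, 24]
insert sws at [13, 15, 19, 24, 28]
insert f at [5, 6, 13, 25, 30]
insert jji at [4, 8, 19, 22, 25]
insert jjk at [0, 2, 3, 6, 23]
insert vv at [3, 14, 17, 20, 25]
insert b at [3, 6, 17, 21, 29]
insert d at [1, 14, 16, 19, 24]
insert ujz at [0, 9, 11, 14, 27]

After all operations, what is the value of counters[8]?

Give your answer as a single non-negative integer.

Answer: 2

Derivation:
Step 1: insert ujz at [0, 9, 11, 14, 27] -> counters=[1,0,0,0,0,0,0,0,0,1,0,1,0,0,1,0,0,0,0,0,0,0,0,0,0,0,0,1,0,0,0]
Step 2: insert p at [3, 5, 6, 20, 26] -> counters=[1,0,0,1,0,1,1,0,0,1,0,1,0,0,1,0,0,0,0,0,1,0,0,0,0,0,1,1,0,0,0]
Step 3: insert kbp at [4, 11, 13, 20, 27] -> counters=[1,0,0,1,1,1,1,0,0,1,0,2,0,1,1,0,0,0,0,0,2,0,0,0,0,0,1,2,0,0,0]
Step 4: insert tt at [3, 8, 14, 17, 29] -> counters=[1,0,0,2,1,1,1,0,1,1,0,2,0,1,2,0,0,1,0,0,2,0,0,0,0,0,1,2,0,1,0]
Step 5: insert c at [0, 1, 5, 11, 20] -> counters=[2,1,0,2,1,2,1,0,1,1,0,3,0,1,2,0,0,1,0,0,3,0,0,0,0,0,1,2,0,1,0]
Step 6: insert d at [1, 14, 16, 19, 24] -> counters=[2,2,0,2,1,2,1,0,1,1,0,3,0,1,3,0,1,1,0,1,3,0,0,0,1,0,1,2,0,1,0]
Step 7: insert sws at [13, 15, 19, 24, 28] -> counters=[2,2,0,2,1,2,1,0,1,1,0,3,0,2,3,1,1,1,0,2,3,0,0,0,2,0,1,2,1,1,0]
Step 8: insert f at [5, 6, 13, 25, 30] -> counters=[2,2,0,2,1,3,2,0,1,1,0,3,0,3,3,1,1,1,0,2,3,0,0,0,2,1,1,2,1,1,1]
Step 9: insert jji at [4, 8, 19, 22, 25] -> counters=[2,2,0,2,2,3,2,0,2,1,0,3,0,3,3,1,1,1,0,3,3,0,1,0,2,2,1,2,1,1,1]
Step 10: insert jjk at [0, 2, 3, 6, 23] -> counters=[3,2,1,3,2,3,3,0,2,1,0,3,0,3,3,1,1,1,0,3,3,0,1,1,2,2,1,2,1,1,1]
Step 11: insert vv at [3, 14, 17, 20, 25] -> counters=[3,2,1,4,2,3,3,0,2,1,0,3,0,3,4,1,1,2,0,3,4,0,1,1,2,3,1,2,1,1,1]
Step 12: insert b at [3, 6, 17, 21, 29] -> counters=[3,2,1,5,2,3,4,0,2,1,0,3,0,3,4,1,1,3,0,3,4,1,1,1,2,3,1,2,1,2,1]
Step 13: insert d at [1, 14, 16, 19, 24] -> counters=[3,3,1,5,2,3,4,0,2,1,0,3,0,3,5,1,2,3,0,4,4,1,1,1,3,3,1,2,1,2,1]
Step 14: insert ujz at [0, 9, 11, 14, 27] -> counters=[4,3,1,5,2,3,4,0,2,2,0,4,0,3,6,1,2,3,0,4,4,1,1,1,3,3,1,3,1,2,1]
Final counters=[4,3,1,5,2,3,4,0,2,2,0,4,0,3,6,1,2,3,0,4,4,1,1,1,3,3,1,3,1,2,1] -> counters[8]=2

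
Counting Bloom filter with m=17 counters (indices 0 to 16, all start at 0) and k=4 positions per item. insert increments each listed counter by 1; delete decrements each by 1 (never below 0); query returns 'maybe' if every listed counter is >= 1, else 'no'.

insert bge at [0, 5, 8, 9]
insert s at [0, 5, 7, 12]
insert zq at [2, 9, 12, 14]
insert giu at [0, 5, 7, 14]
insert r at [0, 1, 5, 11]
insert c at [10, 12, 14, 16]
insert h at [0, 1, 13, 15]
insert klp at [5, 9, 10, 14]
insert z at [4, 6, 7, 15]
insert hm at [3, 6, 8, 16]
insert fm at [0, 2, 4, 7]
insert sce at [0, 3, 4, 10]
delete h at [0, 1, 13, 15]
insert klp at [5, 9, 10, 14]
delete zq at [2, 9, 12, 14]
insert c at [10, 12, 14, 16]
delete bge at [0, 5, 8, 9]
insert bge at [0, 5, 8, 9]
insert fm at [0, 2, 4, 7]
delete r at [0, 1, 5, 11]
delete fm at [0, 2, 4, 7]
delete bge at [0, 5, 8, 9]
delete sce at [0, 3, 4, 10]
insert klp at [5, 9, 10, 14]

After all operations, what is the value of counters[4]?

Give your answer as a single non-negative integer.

Answer: 2

Derivation:
Step 1: insert bge at [0, 5, 8, 9] -> counters=[1,0,0,0,0,1,0,0,1,1,0,0,0,0,0,0,0]
Step 2: insert s at [0, 5, 7, 12] -> counters=[2,0,0,0,0,2,0,1,1,1,0,0,1,0,0,0,0]
Step 3: insert zq at [2, 9, 12, 14] -> counters=[2,0,1,0,0,2,0,1,1,2,0,0,2,0,1,0,0]
Step 4: insert giu at [0, 5, 7, 14] -> counters=[3,0,1,0,0,3,0,2,1,2,0,0,2,0,2,0,0]
Step 5: insert r at [0, 1, 5, 11] -> counters=[4,1,1,0,0,4,0,2,1,2,0,1,2,0,2,0,0]
Step 6: insert c at [10, 12, 14, 16] -> counters=[4,1,1,0,0,4,0,2,1,2,1,1,3,0,3,0,1]
Step 7: insert h at [0, 1, 13, 15] -> counters=[5,2,1,0,0,4,0,2,1,2,1,1,3,1,3,1,1]
Step 8: insert klp at [5, 9, 10, 14] -> counters=[5,2,1,0,0,5,0,2,1,3,2,1,3,1,4,1,1]
Step 9: insert z at [4, 6, 7, 15] -> counters=[5,2,1,0,1,5,1,3,1,3,2,1,3,1,4,2,1]
Step 10: insert hm at [3, 6, 8, 16] -> counters=[5,2,1,1,1,5,2,3,2,3,2,1,3,1,4,2,2]
Step 11: insert fm at [0, 2, 4, 7] -> counters=[6,2,2,1,2,5,2,4,2,3,2,1,3,1,4,2,2]
Step 12: insert sce at [0, 3, 4, 10] -> counters=[7,2,2,2,3,5,2,4,2,3,3,1,3,1,4,2,2]
Step 13: delete h at [0, 1, 13, 15] -> counters=[6,1,2,2,3,5,2,4,2,3,3,1,3,0,4,1,2]
Step 14: insert klp at [5, 9, 10, 14] -> counters=[6,1,2,2,3,6,2,4,2,4,4,1,3,0,5,1,2]
Step 15: delete zq at [2, 9, 12, 14] -> counters=[6,1,1,2,3,6,2,4,2,3,4,1,2,0,4,1,2]
Step 16: insert c at [10, 12, 14, 16] -> counters=[6,1,1,2,3,6,2,4,2,3,5,1,3,0,5,1,3]
Step 17: delete bge at [0, 5, 8, 9] -> counters=[5,1,1,2,3,5,2,4,1,2,5,1,3,0,5,1,3]
Step 18: insert bge at [0, 5, 8, 9] -> counters=[6,1,1,2,3,6,2,4,2,3,5,1,3,0,5,1,3]
Step 19: insert fm at [0, 2, 4, 7] -> counters=[7,1,2,2,4,6,2,5,2,3,5,1,3,0,5,1,3]
Step 20: delete r at [0, 1, 5, 11] -> counters=[6,0,2,2,4,5,2,5,2,3,5,0,3,0,5,1,3]
Step 21: delete fm at [0, 2, 4, 7] -> counters=[5,0,1,2,3,5,2,4,2,3,5,0,3,0,5,1,3]
Step 22: delete bge at [0, 5, 8, 9] -> counters=[4,0,1,2,3,4,2,4,1,2,5,0,3,0,5,1,3]
Step 23: delete sce at [0, 3, 4, 10] -> counters=[3,0,1,1,2,4,2,4,1,2,4,0,3,0,5,1,3]
Step 24: insert klp at [5, 9, 10, 14] -> counters=[3,0,1,1,2,5,2,4,1,3,5,0,3,0,6,1,3]
Final counters=[3,0,1,1,2,5,2,4,1,3,5,0,3,0,6,1,3] -> counters[4]=2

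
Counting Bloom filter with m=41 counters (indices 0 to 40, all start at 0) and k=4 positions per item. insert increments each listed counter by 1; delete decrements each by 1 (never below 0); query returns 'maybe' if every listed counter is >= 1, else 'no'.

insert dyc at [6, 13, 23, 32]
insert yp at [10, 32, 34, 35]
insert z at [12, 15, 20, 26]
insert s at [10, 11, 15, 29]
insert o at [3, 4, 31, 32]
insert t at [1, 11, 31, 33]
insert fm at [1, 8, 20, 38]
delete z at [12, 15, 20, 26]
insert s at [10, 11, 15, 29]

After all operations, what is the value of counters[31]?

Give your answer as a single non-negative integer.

Step 1: insert dyc at [6, 13, 23, 32] -> counters=[0,0,0,0,0,0,1,0,0,0,0,0,0,1,0,0,0,0,0,0,0,0,0,1,0,0,0,0,0,0,0,0,1,0,0,0,0,0,0,0,0]
Step 2: insert yp at [10, 32, 34, 35] -> counters=[0,0,0,0,0,0,1,0,0,0,1,0,0,1,0,0,0,0,0,0,0,0,0,1,0,0,0,0,0,0,0,0,2,0,1,1,0,0,0,0,0]
Step 3: insert z at [12, 15, 20, 26] -> counters=[0,0,0,0,0,0,1,0,0,0,1,0,1,1,0,1,0,0,0,0,1,0,0,1,0,0,1,0,0,0,0,0,2,0,1,1,0,0,0,0,0]
Step 4: insert s at [10, 11, 15, 29] -> counters=[0,0,0,0,0,0,1,0,0,0,2,1,1,1,0,2,0,0,0,0,1,0,0,1,0,0,1,0,0,1,0,0,2,0,1,1,0,0,0,0,0]
Step 5: insert o at [3, 4, 31, 32] -> counters=[0,0,0,1,1,0,1,0,0,0,2,1,1,1,0,2,0,0,0,0,1,0,0,1,0,0,1,0,0,1,0,1,3,0,1,1,0,0,0,0,0]
Step 6: insert t at [1, 11, 31, 33] -> counters=[0,1,0,1,1,0,1,0,0,0,2,2,1,1,0,2,0,0,0,0,1,0,0,1,0,0,1,0,0,1,0,2,3,1,1,1,0,0,0,0,0]
Step 7: insert fm at [1, 8, 20, 38] -> counters=[0,2,0,1,1,0,1,0,1,0,2,2,1,1,0,2,0,0,0,0,2,0,0,1,0,0,1,0,0,1,0,2,3,1,1,1,0,0,1,0,0]
Step 8: delete z at [12, 15, 20, 26] -> counters=[0,2,0,1,1,0,1,0,1,0,2,2,0,1,0,1,0,0,0,0,1,0,0,1,0,0,0,0,0,1,0,2,3,1,1,1,0,0,1,0,0]
Step 9: insert s at [10, 11, 15, 29] -> counters=[0,2,0,1,1,0,1,0,1,0,3,3,0,1,0,2,0,0,0,0,1,0,0,1,0,0,0,0,0,2,0,2,3,1,1,1,0,0,1,0,0]
Final counters=[0,2,0,1,1,0,1,0,1,0,3,3,0,1,0,2,0,0,0,0,1,0,0,1,0,0,0,0,0,2,0,2,3,1,1,1,0,0,1,0,0] -> counters[31]=2

Answer: 2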